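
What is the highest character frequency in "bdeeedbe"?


Input: bdeeedbe
Character counts:
  'b': 2
  'd': 2
  'e': 4
Maximum frequency: 4

4


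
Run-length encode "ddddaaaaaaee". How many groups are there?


Input: ddddaaaaaaee
Scanning for consecutive runs:
  Group 1: 'd' x 4 (positions 0-3)
  Group 2: 'a' x 6 (positions 4-9)
  Group 3: 'e' x 2 (positions 10-11)
Total groups: 3

3


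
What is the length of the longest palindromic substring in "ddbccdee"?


Input: "ddbccdee"
Checking substrings for palindromes:
  [0:2] "dd" (len 2) => palindrome
  [3:5] "cc" (len 2) => palindrome
  [6:8] "ee" (len 2) => palindrome
Longest palindromic substring: "dd" with length 2

2


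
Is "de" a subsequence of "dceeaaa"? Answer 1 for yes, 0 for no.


Check if "de" is a subsequence of "dceeaaa"
Greedy scan:
  Position 0 ('d'): matches sub[0] = 'd'
  Position 1 ('c'): no match needed
  Position 2 ('e'): matches sub[1] = 'e'
  Position 3 ('e'): no match needed
  Position 4 ('a'): no match needed
  Position 5 ('a'): no match needed
  Position 6 ('a'): no match needed
All 2 characters matched => is a subsequence

1


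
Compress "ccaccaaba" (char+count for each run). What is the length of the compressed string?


Input: ccaccaaba
Runs:
  'c' x 2 => "c2"
  'a' x 1 => "a1"
  'c' x 2 => "c2"
  'a' x 2 => "a2"
  'b' x 1 => "b1"
  'a' x 1 => "a1"
Compressed: "c2a1c2a2b1a1"
Compressed length: 12

12


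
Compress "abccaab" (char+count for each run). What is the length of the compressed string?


Input: abccaab
Runs:
  'a' x 1 => "a1"
  'b' x 1 => "b1"
  'c' x 2 => "c2"
  'a' x 2 => "a2"
  'b' x 1 => "b1"
Compressed: "a1b1c2a2b1"
Compressed length: 10

10


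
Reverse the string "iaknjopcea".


Input: iaknjopcea
Reading characters right to left:
  Position 9: 'a'
  Position 8: 'e'
  Position 7: 'c'
  Position 6: 'p'
  Position 5: 'o'
  Position 4: 'j'
  Position 3: 'n'
  Position 2: 'k'
  Position 1: 'a'
  Position 0: 'i'
Reversed: aecpojnkai

aecpojnkai


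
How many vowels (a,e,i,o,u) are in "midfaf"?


Input: midfaf
Checking each character:
  'm' at position 0: consonant
  'i' at position 1: vowel (running total: 1)
  'd' at position 2: consonant
  'f' at position 3: consonant
  'a' at position 4: vowel (running total: 2)
  'f' at position 5: consonant
Total vowels: 2

2


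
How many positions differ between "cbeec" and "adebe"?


Comparing "cbeec" and "adebe" position by position:
  Position 0: 'c' vs 'a' => DIFFER
  Position 1: 'b' vs 'd' => DIFFER
  Position 2: 'e' vs 'e' => same
  Position 3: 'e' vs 'b' => DIFFER
  Position 4: 'c' vs 'e' => DIFFER
Positions that differ: 4

4


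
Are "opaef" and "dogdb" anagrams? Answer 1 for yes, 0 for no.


Strings: "opaef", "dogdb"
Sorted first:  aefop
Sorted second: bddgo
Differ at position 0: 'a' vs 'b' => not anagrams

0


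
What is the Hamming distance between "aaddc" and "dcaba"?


Comparing "aaddc" and "dcaba" position by position:
  Position 0: 'a' vs 'd' => differ
  Position 1: 'a' vs 'c' => differ
  Position 2: 'd' vs 'a' => differ
  Position 3: 'd' vs 'b' => differ
  Position 4: 'c' vs 'a' => differ
Total differences (Hamming distance): 5

5


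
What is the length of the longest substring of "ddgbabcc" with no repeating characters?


Input: "ddgbabcc"
Sliding window (track last position of each char):
  Position 0 ('d'): window [0,0] length 1 -- new best
  Position 1 ('d'): repeat (last at 0), move window start to 1
  Position 1 ('d'): window [1,1] length 1
  Position 2 ('g'): window [1,2] length 2 -- new best
  Position 3 ('b'): window [1,3] length 3 -- new best
  Position 4 ('a'): window [1,4] length 4 -- new best
  Position 5 ('b'): repeat (last at 3), move window start to 4
  Position 5 ('b'): window [4,5] length 2
  Position 6 ('c'): window [4,6] length 3
  Position 7 ('c'): repeat (last at 6), move window start to 7
  Position 7 ('c'): window [7,7] length 1
Longest substring with no repeats: "dgba" with length 4

4


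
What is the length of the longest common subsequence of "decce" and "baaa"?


LCS of "decce" and "baaa"
DP table:
           b    a    a    a
      0    0    0    0    0
  d   0    0    0    0    0
  e   0    0    0    0    0
  c   0    0    0    0    0
  c   0    0    0    0    0
  e   0    0    0    0    0
LCS length = dp[5][4] = 0

0


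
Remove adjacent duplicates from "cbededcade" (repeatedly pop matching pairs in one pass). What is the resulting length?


Input: cbededcade
Stack-based adjacent duplicate removal:
  Read 'c': push. Stack: c
  Read 'b': push. Stack: cb
  Read 'e': push. Stack: cbe
  Read 'd': push. Stack: cbed
  Read 'e': push. Stack: cbede
  Read 'd': push. Stack: cbeded
  Read 'c': push. Stack: cbededc
  Read 'a': push. Stack: cbededca
  Read 'd': push. Stack: cbededcad
  Read 'e': push. Stack: cbededcade
Final stack: "cbededcade" (length 10)

10


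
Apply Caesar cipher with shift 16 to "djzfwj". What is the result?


Caesar cipher: shift "djzfwj" by 16
  'd' (pos 3) + 16 = pos 19 = 't'
  'j' (pos 9) + 16 = pos 25 = 'z'
  'z' (pos 25) + 16 = pos 15 = 'p'
  'f' (pos 5) + 16 = pos 21 = 'v'
  'w' (pos 22) + 16 = pos 12 = 'm'
  'j' (pos 9) + 16 = pos 25 = 'z'
Result: tzpvmz

tzpvmz


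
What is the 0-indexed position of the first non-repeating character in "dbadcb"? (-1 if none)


Input: dbadcb
Character frequencies:
  'a': 1
  'b': 2
  'c': 1
  'd': 2
Scanning left to right for freq == 1:
  Position 0 ('d'): freq=2, skip
  Position 1 ('b'): freq=2, skip
  Position 2 ('a'): unique! => answer = 2

2


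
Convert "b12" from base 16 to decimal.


Input: "b12" in base 16
Positional expansion:
  Digit 'b' (value 11) x 16^2 = 2816
  Digit '1' (value 1) x 16^1 = 16
  Digit '2' (value 2) x 16^0 = 2
Sum = 2834

2834


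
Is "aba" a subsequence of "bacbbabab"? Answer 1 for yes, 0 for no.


Check if "aba" is a subsequence of "bacbbabab"
Greedy scan:
  Position 0 ('b'): no match needed
  Position 1 ('a'): matches sub[0] = 'a'
  Position 2 ('c'): no match needed
  Position 3 ('b'): matches sub[1] = 'b'
  Position 4 ('b'): no match needed
  Position 5 ('a'): matches sub[2] = 'a'
  Position 6 ('b'): no match needed
  Position 7 ('a'): no match needed
  Position 8 ('b'): no match needed
All 3 characters matched => is a subsequence

1


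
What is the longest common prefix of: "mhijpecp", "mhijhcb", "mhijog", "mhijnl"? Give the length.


Words: mhijpecp, mhijhcb, mhijog, mhijnl
  Position 0: all 'm' => match
  Position 1: all 'h' => match
  Position 2: all 'i' => match
  Position 3: all 'j' => match
  Position 4: ('p', 'h', 'o', 'n') => mismatch, stop
LCP = "mhij" (length 4)

4


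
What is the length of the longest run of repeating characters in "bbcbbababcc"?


Input: "bbcbbababcc"
Scanning for longest run:
  Position 1 ('b'): continues run of 'b', length=2
  Position 2 ('c'): new char, reset run to 1
  Position 3 ('b'): new char, reset run to 1
  Position 4 ('b'): continues run of 'b', length=2
  Position 5 ('a'): new char, reset run to 1
  Position 6 ('b'): new char, reset run to 1
  Position 7 ('a'): new char, reset run to 1
  Position 8 ('b'): new char, reset run to 1
  Position 9 ('c'): new char, reset run to 1
  Position 10 ('c'): continues run of 'c', length=2
Longest run: 'b' with length 2

2


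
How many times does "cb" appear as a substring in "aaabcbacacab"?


Searching for "cb" in "aaabcbacacab"
Scanning each position:
  Position 0: "aa" => no
  Position 1: "aa" => no
  Position 2: "ab" => no
  Position 3: "bc" => no
  Position 4: "cb" => MATCH
  Position 5: "ba" => no
  Position 6: "ac" => no
  Position 7: "ca" => no
  Position 8: "ac" => no
  Position 9: "ca" => no
  Position 10: "ab" => no
Total occurrences: 1

1


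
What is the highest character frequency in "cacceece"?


Input: cacceece
Character counts:
  'a': 1
  'c': 4
  'e': 3
Maximum frequency: 4

4


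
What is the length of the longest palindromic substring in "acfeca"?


Input: "acfeca"
Checking substrings for palindromes:
  No multi-char palindromic substrings found
Longest palindromic substring: "a" with length 1

1


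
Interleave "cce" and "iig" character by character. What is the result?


Interleaving "cce" and "iig":
  Position 0: 'c' from first, 'i' from second => "ci"
  Position 1: 'c' from first, 'i' from second => "ci"
  Position 2: 'e' from first, 'g' from second => "eg"
Result: cicieg

cicieg


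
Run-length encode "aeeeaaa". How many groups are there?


Input: aeeeaaa
Scanning for consecutive runs:
  Group 1: 'a' x 1 (positions 0-0)
  Group 2: 'e' x 3 (positions 1-3)
  Group 3: 'a' x 3 (positions 4-6)
Total groups: 3

3


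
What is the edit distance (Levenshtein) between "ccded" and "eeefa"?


Computing edit distance: "ccded" -> "eeefa"
DP table:
           e    e    e    f    a
      0    1    2    3    4    5
  c   1    1    2    3    4    5
  c   2    2    2    3    4    5
  d   3    3    3    3    4    5
  e   4    3    3    3    4    5
  d   5    4    4    4    4    5
Edit distance = dp[5][5] = 5

5


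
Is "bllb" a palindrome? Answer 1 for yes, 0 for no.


Input: bllb
Reversed: bllb
  Compare pos 0 ('b') with pos 3 ('b'): match
  Compare pos 1 ('l') with pos 2 ('l'): match
Result: palindrome

1


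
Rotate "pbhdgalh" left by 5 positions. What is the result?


Input: "pbhdgalh", rotate left by 5
First 5 characters: "pbhdg"
Remaining characters: "alh"
Concatenate remaining + first: "alh" + "pbhdg" = "alhpbhdg"

alhpbhdg


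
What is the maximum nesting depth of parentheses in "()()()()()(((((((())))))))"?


Input: "()()()()()(((((((())))))))"
Tracking depth:
  Position 0 '(': depth becomes 1
  Position 1 ')': depth becomes 0
  Position 2 '(': depth becomes 1
  Position 3 ')': depth becomes 0
  Position 4 '(': depth becomes 1
  Position 5 ')': depth becomes 0
  Position 6 '(': depth becomes 1
  Position 7 ')': depth becomes 0
  Position 8 '(': depth becomes 1
  Position 9 ')': depth becomes 0
  Position 10 '(': depth becomes 1
  Position 11 '(': depth becomes 2
  Position 12 '(': depth becomes 3
  Position 13 '(': depth becomes 4
  Position 14 '(': depth becomes 5
  Position 15 '(': depth becomes 6
  Position 16 '(': depth becomes 7
  Position 17 '(': depth becomes 8
  Position 18 ')': depth becomes 7
  Position 19 ')': depth becomes 6
  Position 20 ')': depth becomes 5
  Position 21 ')': depth becomes 4
  Position 22 ')': depth becomes 3
  Position 23 ')': depth becomes 2
  Position 24 ')': depth becomes 1
  Position 25 ')': depth becomes 0
Maximum depth reached: 8

8


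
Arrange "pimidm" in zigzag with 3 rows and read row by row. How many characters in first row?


Zigzag "pimidm" into 3 rows:
Placing characters:
  'p' => row 0
  'i' => row 1
  'm' => row 2
  'i' => row 1
  'd' => row 0
  'm' => row 1
Rows:
  Row 0: "pd"
  Row 1: "iim"
  Row 2: "m"
First row length: 2

2


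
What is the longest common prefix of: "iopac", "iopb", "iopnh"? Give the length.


Words: iopac, iopb, iopnh
  Position 0: all 'i' => match
  Position 1: all 'o' => match
  Position 2: all 'p' => match
  Position 3: ('a', 'b', 'n') => mismatch, stop
LCP = "iop" (length 3)

3


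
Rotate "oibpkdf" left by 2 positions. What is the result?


Input: "oibpkdf", rotate left by 2
First 2 characters: "oi"
Remaining characters: "bpkdf"
Concatenate remaining + first: "bpkdf" + "oi" = "bpkdfoi"

bpkdfoi


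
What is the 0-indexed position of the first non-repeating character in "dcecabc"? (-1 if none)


Input: dcecabc
Character frequencies:
  'a': 1
  'b': 1
  'c': 3
  'd': 1
  'e': 1
Scanning left to right for freq == 1:
  Position 0 ('d'): unique! => answer = 0

0


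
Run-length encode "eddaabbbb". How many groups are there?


Input: eddaabbbb
Scanning for consecutive runs:
  Group 1: 'e' x 1 (positions 0-0)
  Group 2: 'd' x 2 (positions 1-2)
  Group 3: 'a' x 2 (positions 3-4)
  Group 4: 'b' x 4 (positions 5-8)
Total groups: 4

4


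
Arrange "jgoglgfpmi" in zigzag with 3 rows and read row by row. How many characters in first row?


Zigzag "jgoglgfpmi" into 3 rows:
Placing characters:
  'j' => row 0
  'g' => row 1
  'o' => row 2
  'g' => row 1
  'l' => row 0
  'g' => row 1
  'f' => row 2
  'p' => row 1
  'm' => row 0
  'i' => row 1
Rows:
  Row 0: "jlm"
  Row 1: "gggpi"
  Row 2: "of"
First row length: 3

3


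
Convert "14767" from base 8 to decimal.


Input: "14767" in base 8
Positional expansion:
  Digit '1' (value 1) x 8^4 = 4096
  Digit '4' (value 4) x 8^3 = 2048
  Digit '7' (value 7) x 8^2 = 448
  Digit '6' (value 6) x 8^1 = 48
  Digit '7' (value 7) x 8^0 = 7
Sum = 6647

6647


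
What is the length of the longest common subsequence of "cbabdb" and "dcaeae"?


LCS of "cbabdb" and "dcaeae"
DP table:
           d    c    a    e    a    e
      0    0    0    0    0    0    0
  c   0    0    1    1    1    1    1
  b   0    0    1    1    1    1    1
  a   0    0    1    2    2    2    2
  b   0    0    1    2    2    2    2
  d   0    1    1    2    2    2    2
  b   0    1    1    2    2    2    2
LCS length = dp[6][6] = 2

2


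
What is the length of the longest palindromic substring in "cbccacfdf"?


Input: "cbccacfdf"
Checking substrings for palindromes:
  [0:3] "cbc" (len 3) => palindrome
  [3:6] "cac" (len 3) => palindrome
  [6:9] "fdf" (len 3) => palindrome
  [2:4] "cc" (len 2) => palindrome
Longest palindromic substring: "cbc" with length 3

3


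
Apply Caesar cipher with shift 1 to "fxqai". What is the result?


Caesar cipher: shift "fxqai" by 1
  'f' (pos 5) + 1 = pos 6 = 'g'
  'x' (pos 23) + 1 = pos 24 = 'y'
  'q' (pos 16) + 1 = pos 17 = 'r'
  'a' (pos 0) + 1 = pos 1 = 'b'
  'i' (pos 8) + 1 = pos 9 = 'j'
Result: gyrbj

gyrbj


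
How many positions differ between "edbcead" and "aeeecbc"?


Comparing "edbcead" and "aeeecbc" position by position:
  Position 0: 'e' vs 'a' => DIFFER
  Position 1: 'd' vs 'e' => DIFFER
  Position 2: 'b' vs 'e' => DIFFER
  Position 3: 'c' vs 'e' => DIFFER
  Position 4: 'e' vs 'c' => DIFFER
  Position 5: 'a' vs 'b' => DIFFER
  Position 6: 'd' vs 'c' => DIFFER
Positions that differ: 7

7


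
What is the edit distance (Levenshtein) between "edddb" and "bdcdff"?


Computing edit distance: "edddb" -> "bdcdff"
DP table:
           b    d    c    d    f    f
      0    1    2    3    4    5    6
  e   1    1    2    3    4    5    6
  d   2    2    1    2    3    4    5
  d   3    3    2    2    2    3    4
  d   4    4    3    3    2    3    4
  b   5    4    4    4    3    3    4
Edit distance = dp[5][6] = 4

4


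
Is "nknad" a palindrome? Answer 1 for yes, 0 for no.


Input: nknad
Reversed: dankn
  Compare pos 0 ('n') with pos 4 ('d'): MISMATCH
  Compare pos 1 ('k') with pos 3 ('a'): MISMATCH
Result: not a palindrome

0


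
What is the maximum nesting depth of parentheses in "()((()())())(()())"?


Input: "()((()())())(()())"
Tracking depth:
  Position 0 '(': depth becomes 1
  Position 1 ')': depth becomes 0
  Position 2 '(': depth becomes 1
  Position 3 '(': depth becomes 2
  Position 4 '(': depth becomes 3
  Position 5 ')': depth becomes 2
  Position 6 '(': depth becomes 3
  Position 7 ')': depth becomes 2
  Position 8 ')': depth becomes 1
  Position 9 '(': depth becomes 2
  Position 10 ')': depth becomes 1
  Position 11 ')': depth becomes 0
  Position 12 '(': depth becomes 1
  Position 13 '(': depth becomes 2
  Position 14 ')': depth becomes 1
  Position 15 '(': depth becomes 2
  Position 16 ')': depth becomes 1
  Position 17 ')': depth becomes 0
Maximum depth reached: 3

3


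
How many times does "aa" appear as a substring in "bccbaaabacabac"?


Searching for "aa" in "bccbaaabacabac"
Scanning each position:
  Position 0: "bc" => no
  Position 1: "cc" => no
  Position 2: "cb" => no
  Position 3: "ba" => no
  Position 4: "aa" => MATCH
  Position 5: "aa" => MATCH
  Position 6: "ab" => no
  Position 7: "ba" => no
  Position 8: "ac" => no
  Position 9: "ca" => no
  Position 10: "ab" => no
  Position 11: "ba" => no
  Position 12: "ac" => no
Total occurrences: 2

2


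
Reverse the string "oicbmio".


Input: oicbmio
Reading characters right to left:
  Position 6: 'o'
  Position 5: 'i'
  Position 4: 'm'
  Position 3: 'b'
  Position 2: 'c'
  Position 1: 'i'
  Position 0: 'o'
Reversed: oimbcio

oimbcio


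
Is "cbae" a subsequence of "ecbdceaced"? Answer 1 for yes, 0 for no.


Check if "cbae" is a subsequence of "ecbdceaced"
Greedy scan:
  Position 0 ('e'): no match needed
  Position 1 ('c'): matches sub[0] = 'c'
  Position 2 ('b'): matches sub[1] = 'b'
  Position 3 ('d'): no match needed
  Position 4 ('c'): no match needed
  Position 5 ('e'): no match needed
  Position 6 ('a'): matches sub[2] = 'a'
  Position 7 ('c'): no match needed
  Position 8 ('e'): matches sub[3] = 'e'
  Position 9 ('d'): no match needed
All 4 characters matched => is a subsequence

1


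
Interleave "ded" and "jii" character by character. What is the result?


Interleaving "ded" and "jii":
  Position 0: 'd' from first, 'j' from second => "dj"
  Position 1: 'e' from first, 'i' from second => "ei"
  Position 2: 'd' from first, 'i' from second => "di"
Result: djeidi

djeidi


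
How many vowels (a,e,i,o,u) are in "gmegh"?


Input: gmegh
Checking each character:
  'g' at position 0: consonant
  'm' at position 1: consonant
  'e' at position 2: vowel (running total: 1)
  'g' at position 3: consonant
  'h' at position 4: consonant
Total vowels: 1

1


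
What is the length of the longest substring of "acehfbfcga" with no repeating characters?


Input: "acehfbfcga"
Sliding window (track last position of each char):
  Position 0 ('a'): window [0,0] length 1 -- new best
  Position 1 ('c'): window [0,1] length 2 -- new best
  Position 2 ('e'): window [0,2] length 3 -- new best
  Position 3 ('h'): window [0,3] length 4 -- new best
  Position 4 ('f'): window [0,4] length 5 -- new best
  Position 5 ('b'): window [0,5] length 6 -- new best
  Position 6 ('f'): repeat (last at 4), move window start to 5
  Position 6 ('f'): window [5,6] length 2
  Position 7 ('c'): window [5,7] length 3
  Position 8 ('g'): window [5,8] length 4
  Position 9 ('a'): window [5,9] length 5
Longest substring with no repeats: "acehfb" with length 6

6


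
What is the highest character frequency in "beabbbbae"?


Input: beabbbbae
Character counts:
  'a': 2
  'b': 5
  'e': 2
Maximum frequency: 5

5


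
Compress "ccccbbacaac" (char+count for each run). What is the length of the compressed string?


Input: ccccbbacaac
Runs:
  'c' x 4 => "c4"
  'b' x 2 => "b2"
  'a' x 1 => "a1"
  'c' x 1 => "c1"
  'a' x 2 => "a2"
  'c' x 1 => "c1"
Compressed: "c4b2a1c1a2c1"
Compressed length: 12

12


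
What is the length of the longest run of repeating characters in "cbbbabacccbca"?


Input: "cbbbabacccbca"
Scanning for longest run:
  Position 1 ('b'): new char, reset run to 1
  Position 2 ('b'): continues run of 'b', length=2
  Position 3 ('b'): continues run of 'b', length=3
  Position 4 ('a'): new char, reset run to 1
  Position 5 ('b'): new char, reset run to 1
  Position 6 ('a'): new char, reset run to 1
  Position 7 ('c'): new char, reset run to 1
  Position 8 ('c'): continues run of 'c', length=2
  Position 9 ('c'): continues run of 'c', length=3
  Position 10 ('b'): new char, reset run to 1
  Position 11 ('c'): new char, reset run to 1
  Position 12 ('a'): new char, reset run to 1
Longest run: 'b' with length 3

3


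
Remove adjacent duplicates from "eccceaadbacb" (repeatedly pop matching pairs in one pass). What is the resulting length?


Input: eccceaadbacb
Stack-based adjacent duplicate removal:
  Read 'e': push. Stack: e
  Read 'c': push. Stack: ec
  Read 'c': matches stack top 'c' => pop. Stack: e
  Read 'c': push. Stack: ec
  Read 'e': push. Stack: ece
  Read 'a': push. Stack: ecea
  Read 'a': matches stack top 'a' => pop. Stack: ece
  Read 'd': push. Stack: eced
  Read 'b': push. Stack: ecedb
  Read 'a': push. Stack: ecedba
  Read 'c': push. Stack: ecedbac
  Read 'b': push. Stack: ecedbacb
Final stack: "ecedbacb" (length 8)

8


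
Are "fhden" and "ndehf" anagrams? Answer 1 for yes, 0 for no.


Strings: "fhden", "ndehf"
Sorted first:  defhn
Sorted second: defhn
Sorted forms match => anagrams

1


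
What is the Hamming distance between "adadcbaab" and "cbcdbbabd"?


Comparing "adadcbaab" and "cbcdbbabd" position by position:
  Position 0: 'a' vs 'c' => differ
  Position 1: 'd' vs 'b' => differ
  Position 2: 'a' vs 'c' => differ
  Position 3: 'd' vs 'd' => same
  Position 4: 'c' vs 'b' => differ
  Position 5: 'b' vs 'b' => same
  Position 6: 'a' vs 'a' => same
  Position 7: 'a' vs 'b' => differ
  Position 8: 'b' vs 'd' => differ
Total differences (Hamming distance): 6

6


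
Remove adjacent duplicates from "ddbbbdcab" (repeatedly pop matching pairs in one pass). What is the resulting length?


Input: ddbbbdcab
Stack-based adjacent duplicate removal:
  Read 'd': push. Stack: d
  Read 'd': matches stack top 'd' => pop. Stack: (empty)
  Read 'b': push. Stack: b
  Read 'b': matches stack top 'b' => pop. Stack: (empty)
  Read 'b': push. Stack: b
  Read 'd': push. Stack: bd
  Read 'c': push. Stack: bdc
  Read 'a': push. Stack: bdca
  Read 'b': push. Stack: bdcab
Final stack: "bdcab" (length 5)

5


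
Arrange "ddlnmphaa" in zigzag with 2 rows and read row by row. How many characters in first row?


Zigzag "ddlnmphaa" into 2 rows:
Placing characters:
  'd' => row 0
  'd' => row 1
  'l' => row 0
  'n' => row 1
  'm' => row 0
  'p' => row 1
  'h' => row 0
  'a' => row 1
  'a' => row 0
Rows:
  Row 0: "dlmha"
  Row 1: "dnpa"
First row length: 5

5


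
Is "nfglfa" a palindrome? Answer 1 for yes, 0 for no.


Input: nfglfa
Reversed: aflgfn
  Compare pos 0 ('n') with pos 5 ('a'): MISMATCH
  Compare pos 1 ('f') with pos 4 ('f'): match
  Compare pos 2 ('g') with pos 3 ('l'): MISMATCH
Result: not a palindrome

0


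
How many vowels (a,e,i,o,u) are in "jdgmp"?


Input: jdgmp
Checking each character:
  'j' at position 0: consonant
  'd' at position 1: consonant
  'g' at position 2: consonant
  'm' at position 3: consonant
  'p' at position 4: consonant
Total vowels: 0

0


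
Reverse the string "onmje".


Input: onmje
Reading characters right to left:
  Position 4: 'e'
  Position 3: 'j'
  Position 2: 'm'
  Position 1: 'n'
  Position 0: 'o'
Reversed: ejmno

ejmno


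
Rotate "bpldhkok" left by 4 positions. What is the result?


Input: "bpldhkok", rotate left by 4
First 4 characters: "bpld"
Remaining characters: "hkok"
Concatenate remaining + first: "hkok" + "bpld" = "hkokbpld"

hkokbpld


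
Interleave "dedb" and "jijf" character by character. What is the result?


Interleaving "dedb" and "jijf":
  Position 0: 'd' from first, 'j' from second => "dj"
  Position 1: 'e' from first, 'i' from second => "ei"
  Position 2: 'd' from first, 'j' from second => "dj"
  Position 3: 'b' from first, 'f' from second => "bf"
Result: djeidjbf

djeidjbf


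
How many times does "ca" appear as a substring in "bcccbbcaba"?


Searching for "ca" in "bcccbbcaba"
Scanning each position:
  Position 0: "bc" => no
  Position 1: "cc" => no
  Position 2: "cc" => no
  Position 3: "cb" => no
  Position 4: "bb" => no
  Position 5: "bc" => no
  Position 6: "ca" => MATCH
  Position 7: "ab" => no
  Position 8: "ba" => no
Total occurrences: 1

1


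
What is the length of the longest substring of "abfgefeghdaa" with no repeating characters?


Input: "abfgefeghdaa"
Sliding window (track last position of each char):
  Position 0 ('a'): window [0,0] length 1 -- new best
  Position 1 ('b'): window [0,1] length 2 -- new best
  Position 2 ('f'): window [0,2] length 3 -- new best
  Position 3 ('g'): window [0,3] length 4 -- new best
  Position 4 ('e'): window [0,4] length 5 -- new best
  Position 5 ('f'): repeat (last at 2), move window start to 3
  Position 5 ('f'): window [3,5] length 3
  Position 6 ('e'): repeat (last at 4), move window start to 5
  Position 6 ('e'): window [5,6] length 2
  Position 7 ('g'): window [5,7] length 3
  Position 8 ('h'): window [5,8] length 4
  Position 9 ('d'): window [5,9] length 5
  Position 10 ('a'): window [5,10] length 6 -- new best
  Position 11 ('a'): repeat (last at 10), move window start to 11
  Position 11 ('a'): window [11,11] length 1
Longest substring with no repeats: "feghda" with length 6

6


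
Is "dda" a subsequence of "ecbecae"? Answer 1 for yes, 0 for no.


Check if "dda" is a subsequence of "ecbecae"
Greedy scan:
  Position 0 ('e'): no match needed
  Position 1 ('c'): no match needed
  Position 2 ('b'): no match needed
  Position 3 ('e'): no match needed
  Position 4 ('c'): no match needed
  Position 5 ('a'): no match needed
  Position 6 ('e'): no match needed
Only matched 0/3 characters => not a subsequence

0


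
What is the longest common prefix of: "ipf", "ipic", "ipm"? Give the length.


Words: ipf, ipic, ipm
  Position 0: all 'i' => match
  Position 1: all 'p' => match
  Position 2: ('f', 'i', 'm') => mismatch, stop
LCP = "ip" (length 2)

2


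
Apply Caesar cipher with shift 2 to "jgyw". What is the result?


Caesar cipher: shift "jgyw" by 2
  'j' (pos 9) + 2 = pos 11 = 'l'
  'g' (pos 6) + 2 = pos 8 = 'i'
  'y' (pos 24) + 2 = pos 0 = 'a'
  'w' (pos 22) + 2 = pos 24 = 'y'
Result: liay

liay


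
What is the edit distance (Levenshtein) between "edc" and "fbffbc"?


Computing edit distance: "edc" -> "fbffbc"
DP table:
           f    b    f    f    b    c
      0    1    2    3    4    5    6
  e   1    1    2    3    4    5    6
  d   2    2    2    3    4    5    6
  c   3    3    3    3    4    5    5
Edit distance = dp[3][6] = 5

5


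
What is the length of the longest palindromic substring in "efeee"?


Input: "efeee"
Checking substrings for palindromes:
  [0:3] "efe" (len 3) => palindrome
  [2:5] "eee" (len 3) => palindrome
  [2:4] "ee" (len 2) => palindrome
  [3:5] "ee" (len 2) => palindrome
Longest palindromic substring: "efe" with length 3

3


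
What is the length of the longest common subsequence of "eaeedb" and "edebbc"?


LCS of "eaeedb" and "edebbc"
DP table:
           e    d    e    b    b    c
      0    0    0    0    0    0    0
  e   0    1    1    1    1    1    1
  a   0    1    1    1    1    1    1
  e   0    1    1    2    2    2    2
  e   0    1    1    2    2    2    2
  d   0    1    2    2    2    2    2
  b   0    1    2    2    3    3    3
LCS length = dp[6][6] = 3

3


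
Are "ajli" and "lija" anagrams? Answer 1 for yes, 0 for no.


Strings: "ajli", "lija"
Sorted first:  aijl
Sorted second: aijl
Sorted forms match => anagrams

1


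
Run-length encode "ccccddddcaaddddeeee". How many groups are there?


Input: ccccddddcaaddddeeee
Scanning for consecutive runs:
  Group 1: 'c' x 4 (positions 0-3)
  Group 2: 'd' x 4 (positions 4-7)
  Group 3: 'c' x 1 (positions 8-8)
  Group 4: 'a' x 2 (positions 9-10)
  Group 5: 'd' x 4 (positions 11-14)
  Group 6: 'e' x 4 (positions 15-18)
Total groups: 6

6


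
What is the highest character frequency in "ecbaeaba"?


Input: ecbaeaba
Character counts:
  'a': 3
  'b': 2
  'c': 1
  'e': 2
Maximum frequency: 3

3


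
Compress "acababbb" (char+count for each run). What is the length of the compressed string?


Input: acababbb
Runs:
  'a' x 1 => "a1"
  'c' x 1 => "c1"
  'a' x 1 => "a1"
  'b' x 1 => "b1"
  'a' x 1 => "a1"
  'b' x 3 => "b3"
Compressed: "a1c1a1b1a1b3"
Compressed length: 12

12


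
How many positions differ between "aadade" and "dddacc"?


Comparing "aadade" and "dddacc" position by position:
  Position 0: 'a' vs 'd' => DIFFER
  Position 1: 'a' vs 'd' => DIFFER
  Position 2: 'd' vs 'd' => same
  Position 3: 'a' vs 'a' => same
  Position 4: 'd' vs 'c' => DIFFER
  Position 5: 'e' vs 'c' => DIFFER
Positions that differ: 4

4


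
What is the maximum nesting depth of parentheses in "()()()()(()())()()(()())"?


Input: "()()()()(()())()()(()())"
Tracking depth:
  Position 0 '(': depth becomes 1
  Position 1 ')': depth becomes 0
  Position 2 '(': depth becomes 1
  Position 3 ')': depth becomes 0
  Position 4 '(': depth becomes 1
  Position 5 ')': depth becomes 0
  Position 6 '(': depth becomes 1
  Position 7 ')': depth becomes 0
  Position 8 '(': depth becomes 1
  Position 9 '(': depth becomes 2
  Position 10 ')': depth becomes 1
  Position 11 '(': depth becomes 2
  Position 12 ')': depth becomes 1
  Position 13 ')': depth becomes 0
  Position 14 '(': depth becomes 1
  Position 15 ')': depth becomes 0
  Position 16 '(': depth becomes 1
  Position 17 ')': depth becomes 0
  Position 18 '(': depth becomes 1
  Position 19 '(': depth becomes 2
  Position 20 ')': depth becomes 1
  Position 21 '(': depth becomes 2
  Position 22 ')': depth becomes 1
  Position 23 ')': depth becomes 0
Maximum depth reached: 2

2


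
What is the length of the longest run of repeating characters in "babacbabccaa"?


Input: "babacbabccaa"
Scanning for longest run:
  Position 1 ('a'): new char, reset run to 1
  Position 2 ('b'): new char, reset run to 1
  Position 3 ('a'): new char, reset run to 1
  Position 4 ('c'): new char, reset run to 1
  Position 5 ('b'): new char, reset run to 1
  Position 6 ('a'): new char, reset run to 1
  Position 7 ('b'): new char, reset run to 1
  Position 8 ('c'): new char, reset run to 1
  Position 9 ('c'): continues run of 'c', length=2
  Position 10 ('a'): new char, reset run to 1
  Position 11 ('a'): continues run of 'a', length=2
Longest run: 'c' with length 2

2


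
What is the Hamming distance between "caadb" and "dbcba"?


Comparing "caadb" and "dbcba" position by position:
  Position 0: 'c' vs 'd' => differ
  Position 1: 'a' vs 'b' => differ
  Position 2: 'a' vs 'c' => differ
  Position 3: 'd' vs 'b' => differ
  Position 4: 'b' vs 'a' => differ
Total differences (Hamming distance): 5

5


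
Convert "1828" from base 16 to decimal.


Input: "1828" in base 16
Positional expansion:
  Digit '1' (value 1) x 16^3 = 4096
  Digit '8' (value 8) x 16^2 = 2048
  Digit '2' (value 2) x 16^1 = 32
  Digit '8' (value 8) x 16^0 = 8
Sum = 6184

6184


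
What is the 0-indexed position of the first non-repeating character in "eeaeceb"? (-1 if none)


Input: eeaeceb
Character frequencies:
  'a': 1
  'b': 1
  'c': 1
  'e': 4
Scanning left to right for freq == 1:
  Position 0 ('e'): freq=4, skip
  Position 1 ('e'): freq=4, skip
  Position 2 ('a'): unique! => answer = 2

2


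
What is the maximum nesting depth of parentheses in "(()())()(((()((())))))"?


Input: "(()())()(((()((())))))"
Tracking depth:
  Position 0 '(': depth becomes 1
  Position 1 '(': depth becomes 2
  Position 2 ')': depth becomes 1
  Position 3 '(': depth becomes 2
  Position 4 ')': depth becomes 1
  Position 5 ')': depth becomes 0
  Position 6 '(': depth becomes 1
  Position 7 ')': depth becomes 0
  Position 8 '(': depth becomes 1
  Position 9 '(': depth becomes 2
  Position 10 '(': depth becomes 3
  Position 11 '(': depth becomes 4
  Position 12 ')': depth becomes 3
  Position 13 '(': depth becomes 4
  Position 14 '(': depth becomes 5
  Position 15 '(': depth becomes 6
  Position 16 ')': depth becomes 5
  Position 17 ')': depth becomes 4
  Position 18 ')': depth becomes 3
  Position 19 ')': depth becomes 2
  Position 20 ')': depth becomes 1
  Position 21 ')': depth becomes 0
Maximum depth reached: 6

6


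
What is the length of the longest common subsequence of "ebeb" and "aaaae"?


LCS of "ebeb" and "aaaae"
DP table:
           a    a    a    a    e
      0    0    0    0    0    0
  e   0    0    0    0    0    1
  b   0    0    0    0    0    1
  e   0    0    0    0    0    1
  b   0    0    0    0    0    1
LCS length = dp[4][5] = 1

1


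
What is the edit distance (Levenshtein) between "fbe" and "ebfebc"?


Computing edit distance: "fbe" -> "ebfebc"
DP table:
           e    b    f    e    b    c
      0    1    2    3    4    5    6
  f   1    1    2    2    3    4    5
  b   2    2    1    2    3    3    4
  e   3    2    2    2    2    3    4
Edit distance = dp[3][6] = 4

4


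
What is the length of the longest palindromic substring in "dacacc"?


Input: "dacacc"
Checking substrings for palindromes:
  [1:4] "aca" (len 3) => palindrome
  [2:5] "cac" (len 3) => palindrome
  [4:6] "cc" (len 2) => palindrome
Longest palindromic substring: "aca" with length 3

3


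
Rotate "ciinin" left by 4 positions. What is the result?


Input: "ciinin", rotate left by 4
First 4 characters: "ciin"
Remaining characters: "in"
Concatenate remaining + first: "in" + "ciin" = "inciin"

inciin


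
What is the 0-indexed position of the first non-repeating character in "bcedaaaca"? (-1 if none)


Input: bcedaaaca
Character frequencies:
  'a': 4
  'b': 1
  'c': 2
  'd': 1
  'e': 1
Scanning left to right for freq == 1:
  Position 0 ('b'): unique! => answer = 0

0


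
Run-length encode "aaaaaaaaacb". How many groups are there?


Input: aaaaaaaaacb
Scanning for consecutive runs:
  Group 1: 'a' x 9 (positions 0-8)
  Group 2: 'c' x 1 (positions 9-9)
  Group 3: 'b' x 1 (positions 10-10)
Total groups: 3

3


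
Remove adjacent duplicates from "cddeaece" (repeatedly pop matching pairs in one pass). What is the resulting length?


Input: cddeaece
Stack-based adjacent duplicate removal:
  Read 'c': push. Stack: c
  Read 'd': push. Stack: cd
  Read 'd': matches stack top 'd' => pop. Stack: c
  Read 'e': push. Stack: ce
  Read 'a': push. Stack: cea
  Read 'e': push. Stack: ceae
  Read 'c': push. Stack: ceaec
  Read 'e': push. Stack: ceaece
Final stack: "ceaece" (length 6)

6


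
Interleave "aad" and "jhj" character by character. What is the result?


Interleaving "aad" and "jhj":
  Position 0: 'a' from first, 'j' from second => "aj"
  Position 1: 'a' from first, 'h' from second => "ah"
  Position 2: 'd' from first, 'j' from second => "dj"
Result: ajahdj

ajahdj


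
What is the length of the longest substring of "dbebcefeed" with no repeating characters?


Input: "dbebcefeed"
Sliding window (track last position of each char):
  Position 0 ('d'): window [0,0] length 1 -- new best
  Position 1 ('b'): window [0,1] length 2 -- new best
  Position 2 ('e'): window [0,2] length 3 -- new best
  Position 3 ('b'): repeat (last at 1), move window start to 2
  Position 3 ('b'): window [2,3] length 2
  Position 4 ('c'): window [2,4] length 3
  Position 5 ('e'): repeat (last at 2), move window start to 3
  Position 5 ('e'): window [3,5] length 3
  Position 6 ('f'): window [3,6] length 4 -- new best
  Position 7 ('e'): repeat (last at 5), move window start to 6
  Position 7 ('e'): window [6,7] length 2
  Position 8 ('e'): repeat (last at 7), move window start to 8
  Position 8 ('e'): window [8,8] length 1
  Position 9 ('d'): window [8,9] length 2
Longest substring with no repeats: "bcef" with length 4

4


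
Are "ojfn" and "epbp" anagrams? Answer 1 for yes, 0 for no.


Strings: "ojfn", "epbp"
Sorted first:  fjno
Sorted second: bepp
Differ at position 0: 'f' vs 'b' => not anagrams

0


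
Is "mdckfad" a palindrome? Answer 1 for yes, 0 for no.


Input: mdckfad
Reversed: dafkcdm
  Compare pos 0 ('m') with pos 6 ('d'): MISMATCH
  Compare pos 1 ('d') with pos 5 ('a'): MISMATCH
  Compare pos 2 ('c') with pos 4 ('f'): MISMATCH
Result: not a palindrome

0


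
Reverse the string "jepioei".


Input: jepioei
Reading characters right to left:
  Position 6: 'i'
  Position 5: 'e'
  Position 4: 'o'
  Position 3: 'i'
  Position 2: 'p'
  Position 1: 'e'
  Position 0: 'j'
Reversed: ieoipej

ieoipej


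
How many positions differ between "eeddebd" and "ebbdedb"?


Comparing "eeddebd" and "ebbdedb" position by position:
  Position 0: 'e' vs 'e' => same
  Position 1: 'e' vs 'b' => DIFFER
  Position 2: 'd' vs 'b' => DIFFER
  Position 3: 'd' vs 'd' => same
  Position 4: 'e' vs 'e' => same
  Position 5: 'b' vs 'd' => DIFFER
  Position 6: 'd' vs 'b' => DIFFER
Positions that differ: 4

4


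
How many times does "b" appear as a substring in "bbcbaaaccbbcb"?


Searching for "b" in "bbcbaaaccbbcb"
Scanning each position:
  Position 0: "b" => MATCH
  Position 1: "b" => MATCH
  Position 2: "c" => no
  Position 3: "b" => MATCH
  Position 4: "a" => no
  Position 5: "a" => no
  Position 6: "a" => no
  Position 7: "c" => no
  Position 8: "c" => no
  Position 9: "b" => MATCH
  Position 10: "b" => MATCH
  Position 11: "c" => no
  Position 12: "b" => MATCH
Total occurrences: 6

6


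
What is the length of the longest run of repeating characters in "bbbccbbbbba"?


Input: "bbbccbbbbba"
Scanning for longest run:
  Position 1 ('b'): continues run of 'b', length=2
  Position 2 ('b'): continues run of 'b', length=3
  Position 3 ('c'): new char, reset run to 1
  Position 4 ('c'): continues run of 'c', length=2
  Position 5 ('b'): new char, reset run to 1
  Position 6 ('b'): continues run of 'b', length=2
  Position 7 ('b'): continues run of 'b', length=3
  Position 8 ('b'): continues run of 'b', length=4
  Position 9 ('b'): continues run of 'b', length=5
  Position 10 ('a'): new char, reset run to 1
Longest run: 'b' with length 5

5


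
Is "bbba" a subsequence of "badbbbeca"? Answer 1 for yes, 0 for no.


Check if "bbba" is a subsequence of "badbbbeca"
Greedy scan:
  Position 0 ('b'): matches sub[0] = 'b'
  Position 1 ('a'): no match needed
  Position 2 ('d'): no match needed
  Position 3 ('b'): matches sub[1] = 'b'
  Position 4 ('b'): matches sub[2] = 'b'
  Position 5 ('b'): no match needed
  Position 6 ('e'): no match needed
  Position 7 ('c'): no match needed
  Position 8 ('a'): matches sub[3] = 'a'
All 4 characters matched => is a subsequence

1


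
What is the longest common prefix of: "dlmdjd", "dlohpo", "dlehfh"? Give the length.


Words: dlmdjd, dlohpo, dlehfh
  Position 0: all 'd' => match
  Position 1: all 'l' => match
  Position 2: ('m', 'o', 'e') => mismatch, stop
LCP = "dl" (length 2)

2


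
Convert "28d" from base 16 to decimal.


Input: "28d" in base 16
Positional expansion:
  Digit '2' (value 2) x 16^2 = 512
  Digit '8' (value 8) x 16^1 = 128
  Digit 'd' (value 13) x 16^0 = 13
Sum = 653

653


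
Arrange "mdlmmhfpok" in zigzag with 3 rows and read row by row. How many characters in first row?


Zigzag "mdlmmhfpok" into 3 rows:
Placing characters:
  'm' => row 0
  'd' => row 1
  'l' => row 2
  'm' => row 1
  'm' => row 0
  'h' => row 1
  'f' => row 2
  'p' => row 1
  'o' => row 0
  'k' => row 1
Rows:
  Row 0: "mmo"
  Row 1: "dmhpk"
  Row 2: "lf"
First row length: 3

3


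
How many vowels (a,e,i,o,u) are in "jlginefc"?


Input: jlginefc
Checking each character:
  'j' at position 0: consonant
  'l' at position 1: consonant
  'g' at position 2: consonant
  'i' at position 3: vowel (running total: 1)
  'n' at position 4: consonant
  'e' at position 5: vowel (running total: 2)
  'f' at position 6: consonant
  'c' at position 7: consonant
Total vowels: 2

2


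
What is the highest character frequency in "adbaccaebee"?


Input: adbaccaebee
Character counts:
  'a': 3
  'b': 2
  'c': 2
  'd': 1
  'e': 3
Maximum frequency: 3

3


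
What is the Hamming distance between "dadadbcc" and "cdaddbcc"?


Comparing "dadadbcc" and "cdaddbcc" position by position:
  Position 0: 'd' vs 'c' => differ
  Position 1: 'a' vs 'd' => differ
  Position 2: 'd' vs 'a' => differ
  Position 3: 'a' vs 'd' => differ
  Position 4: 'd' vs 'd' => same
  Position 5: 'b' vs 'b' => same
  Position 6: 'c' vs 'c' => same
  Position 7: 'c' vs 'c' => same
Total differences (Hamming distance): 4

4


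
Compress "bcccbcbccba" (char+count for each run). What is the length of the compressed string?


Input: bcccbcbccba
Runs:
  'b' x 1 => "b1"
  'c' x 3 => "c3"
  'b' x 1 => "b1"
  'c' x 1 => "c1"
  'b' x 1 => "b1"
  'c' x 2 => "c2"
  'b' x 1 => "b1"
  'a' x 1 => "a1"
Compressed: "b1c3b1c1b1c2b1a1"
Compressed length: 16

16


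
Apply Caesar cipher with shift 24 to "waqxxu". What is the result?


Caesar cipher: shift "waqxxu" by 24
  'w' (pos 22) + 24 = pos 20 = 'u'
  'a' (pos 0) + 24 = pos 24 = 'y'
  'q' (pos 16) + 24 = pos 14 = 'o'
  'x' (pos 23) + 24 = pos 21 = 'v'
  'x' (pos 23) + 24 = pos 21 = 'v'
  'u' (pos 20) + 24 = pos 18 = 's'
Result: uyovvs

uyovvs
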